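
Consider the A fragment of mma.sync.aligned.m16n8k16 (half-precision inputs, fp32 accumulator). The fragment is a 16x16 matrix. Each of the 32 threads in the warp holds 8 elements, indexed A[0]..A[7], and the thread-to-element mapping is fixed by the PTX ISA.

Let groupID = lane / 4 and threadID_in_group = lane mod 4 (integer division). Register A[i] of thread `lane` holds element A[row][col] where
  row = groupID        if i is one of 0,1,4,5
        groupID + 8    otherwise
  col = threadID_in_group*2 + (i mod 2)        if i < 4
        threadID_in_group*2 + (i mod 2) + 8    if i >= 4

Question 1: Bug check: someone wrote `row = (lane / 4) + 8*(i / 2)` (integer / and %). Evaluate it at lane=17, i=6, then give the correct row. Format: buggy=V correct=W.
buggy=28 correct=12

`(lane / 4) + 8*(i / 2)`[17,6]=>28
17: grp=4,tig=1
[6] (4+8,1*2+0+8) = (12,10)
row: 28 vs 12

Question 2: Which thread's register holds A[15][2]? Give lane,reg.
29,2

r:15=>grp=7,rB=1  c:2=>cB=0,tig=1,lo=0
L=7*4+1=29  i=0*4+1*2+0=2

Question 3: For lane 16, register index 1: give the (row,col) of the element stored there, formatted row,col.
lane 16: G=4 (16/4), T=0 (16%4)
i=1: r=4+0=4, c=0*2+1+0=1

4,1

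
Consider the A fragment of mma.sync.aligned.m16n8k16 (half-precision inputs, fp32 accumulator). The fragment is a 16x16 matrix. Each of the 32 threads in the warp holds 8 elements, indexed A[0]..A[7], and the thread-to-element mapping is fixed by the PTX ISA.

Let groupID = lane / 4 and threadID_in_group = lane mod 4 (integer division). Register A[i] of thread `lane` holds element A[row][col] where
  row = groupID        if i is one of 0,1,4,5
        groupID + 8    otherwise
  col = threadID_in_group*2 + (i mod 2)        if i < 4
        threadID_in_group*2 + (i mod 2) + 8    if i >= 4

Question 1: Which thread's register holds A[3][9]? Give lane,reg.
r:3=>grp=3,rB=0  c:9=>cB=1,tig=0,lo=1
L=3*4+0=12  i=1*4+0*2+1=5

12,5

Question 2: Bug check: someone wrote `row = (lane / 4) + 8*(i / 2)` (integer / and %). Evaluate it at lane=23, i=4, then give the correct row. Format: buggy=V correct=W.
buggy=21 correct=5

`(lane / 4) + 8*(i / 2)`[23,4]→21
23: G=5,T=3
[4] (5+0,3*2+0+8) = (5,14)
row: 21 vs 5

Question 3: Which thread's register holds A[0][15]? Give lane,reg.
3,5

r: 0->gid=0,r8=0  c: 15->c8=1,tid=3,i&1=1
L=0*4+3=3  i=1*4+0*2+1=5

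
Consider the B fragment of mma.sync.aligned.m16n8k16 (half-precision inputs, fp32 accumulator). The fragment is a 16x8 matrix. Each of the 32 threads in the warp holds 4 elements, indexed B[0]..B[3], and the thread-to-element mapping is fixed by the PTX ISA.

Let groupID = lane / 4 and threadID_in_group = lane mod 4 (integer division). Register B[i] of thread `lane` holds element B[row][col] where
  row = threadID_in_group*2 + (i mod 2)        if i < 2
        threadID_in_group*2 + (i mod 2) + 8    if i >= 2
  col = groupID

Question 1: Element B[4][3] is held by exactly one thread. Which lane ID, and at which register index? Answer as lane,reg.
c=3->g=3  r=4->rb=0,t=2,b0=0
L=3*4+2=14  i=0*2+0=0

14,0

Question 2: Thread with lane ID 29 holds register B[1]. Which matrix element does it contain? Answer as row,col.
29: gr=7,th=1
[1] (1*2+1+0,7) = (3,7)

3,7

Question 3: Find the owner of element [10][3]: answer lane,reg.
13,2

c=3->g=3  r=10->rb=1,t=1,b0=0
L=3*4+1=13  i=1*2+0=2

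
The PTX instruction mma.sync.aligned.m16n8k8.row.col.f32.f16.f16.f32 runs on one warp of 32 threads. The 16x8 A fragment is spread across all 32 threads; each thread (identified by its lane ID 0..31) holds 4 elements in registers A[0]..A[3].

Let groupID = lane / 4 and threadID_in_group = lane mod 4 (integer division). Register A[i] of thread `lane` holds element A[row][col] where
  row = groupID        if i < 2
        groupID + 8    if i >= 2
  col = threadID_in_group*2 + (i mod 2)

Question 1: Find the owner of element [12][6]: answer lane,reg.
r:12=>grp=4,rB=1  c:6=>tig=3,lo=0
L=4*4+3=19  i=1*2+0=2

19,2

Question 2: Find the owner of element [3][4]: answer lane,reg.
r:3=>grp=3,rB=0  c:4=>tig=2,lo=0
L=3*4+2=14  i=0*2+0=0

14,0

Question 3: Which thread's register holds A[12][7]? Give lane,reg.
19,3

r=12->g=4,rb=1  c=7->t=3,b0=1
L=4*4+3=19  i=1*2+1=3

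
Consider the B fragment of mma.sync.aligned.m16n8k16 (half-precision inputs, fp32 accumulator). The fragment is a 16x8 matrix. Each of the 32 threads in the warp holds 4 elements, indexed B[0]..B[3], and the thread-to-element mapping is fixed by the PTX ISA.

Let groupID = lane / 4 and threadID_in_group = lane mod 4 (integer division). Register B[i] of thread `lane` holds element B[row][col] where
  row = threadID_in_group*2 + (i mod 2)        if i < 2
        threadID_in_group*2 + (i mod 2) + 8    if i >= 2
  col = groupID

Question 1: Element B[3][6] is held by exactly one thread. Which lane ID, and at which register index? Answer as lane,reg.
25,1

c=6->g=6  r=3->rb=0,t=1,b0=1
L=6*4+1=25  i=0*2+1=1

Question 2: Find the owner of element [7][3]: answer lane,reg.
15,1

c=3⇒gr=3  r=7⇒Rb=0,th=3,odd=1
L=3*4+3=15  i=0*2+1=1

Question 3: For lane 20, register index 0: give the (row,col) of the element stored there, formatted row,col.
0,5

lane 20→20/4=5, 20 mod 4=0
i=0  r:2·0+0+0→0  c:5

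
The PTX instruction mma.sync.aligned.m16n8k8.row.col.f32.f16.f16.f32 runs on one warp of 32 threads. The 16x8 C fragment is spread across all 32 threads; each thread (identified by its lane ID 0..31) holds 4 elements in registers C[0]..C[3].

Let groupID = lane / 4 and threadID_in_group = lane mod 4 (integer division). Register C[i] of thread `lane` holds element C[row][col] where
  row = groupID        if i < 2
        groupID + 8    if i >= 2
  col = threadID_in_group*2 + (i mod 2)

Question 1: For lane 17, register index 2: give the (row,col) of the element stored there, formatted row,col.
lane 17: gr=4 (17/4), th=1 (17%4)
i=2: r=4+8=12, c=1*2+0=2

12,2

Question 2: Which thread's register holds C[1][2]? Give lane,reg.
5,0

r:1=>grp=1,rB=0  c:2=>tig=1,lo=0
L=1*4+1=5  i=0*2+0=0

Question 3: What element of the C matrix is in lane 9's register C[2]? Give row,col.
lane 9: grp=2 (9/4), tig=1 (9%4)
i=2: r=2+8=10, c=1*2+0=2

10,2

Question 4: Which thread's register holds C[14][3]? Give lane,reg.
r:14=>grp=6,rB=1  c:3=>tig=1,lo=1
L=6*4+1=25  i=1*2+1=3

25,3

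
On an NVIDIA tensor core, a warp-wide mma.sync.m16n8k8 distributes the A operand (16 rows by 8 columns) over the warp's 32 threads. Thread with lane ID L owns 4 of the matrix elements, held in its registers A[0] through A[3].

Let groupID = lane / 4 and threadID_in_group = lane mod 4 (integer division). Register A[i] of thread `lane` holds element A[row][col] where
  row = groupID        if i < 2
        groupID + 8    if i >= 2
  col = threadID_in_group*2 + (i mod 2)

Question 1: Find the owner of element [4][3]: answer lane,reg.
r: 4->gid=4,r8=0  c: 3->tid=1,i&1=1
L=4*4+1=17  i=0*2+1=1

17,1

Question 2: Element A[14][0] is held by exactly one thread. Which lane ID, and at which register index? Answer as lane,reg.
r=14→G=6,rhi=1  c=0→T=0,p=0
L=6*4+0=24  i=1*2+0=2

24,2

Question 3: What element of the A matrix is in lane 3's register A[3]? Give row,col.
8,7

lane 3->3/4=0, 3 mod 4=3
i=3  r:0+8->8  c:2·3+1->7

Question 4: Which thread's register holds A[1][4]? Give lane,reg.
6,0

r: 1->gid=1,r8=0  c: 4->tid=2,i&1=0
L=1*4+2=6  i=0*2+0=0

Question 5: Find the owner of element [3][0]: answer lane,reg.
12,0

r=3→G=3,rhi=0  c=0→T=0,p=0
L=3*4+0=12  i=0*2+0=0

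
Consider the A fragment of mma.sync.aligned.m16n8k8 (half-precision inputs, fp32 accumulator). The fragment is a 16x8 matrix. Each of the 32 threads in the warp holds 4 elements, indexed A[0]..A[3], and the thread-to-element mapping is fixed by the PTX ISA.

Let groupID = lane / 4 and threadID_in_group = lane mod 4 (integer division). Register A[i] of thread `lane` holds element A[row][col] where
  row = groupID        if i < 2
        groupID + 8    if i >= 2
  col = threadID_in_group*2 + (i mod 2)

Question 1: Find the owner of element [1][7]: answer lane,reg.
r=1->g=1,rb=0  c=7->t=3,b0=1
L=1*4+3=7  i=0*2+1=1

7,1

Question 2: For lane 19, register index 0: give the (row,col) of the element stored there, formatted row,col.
4,6

lane 19=>19/4=4, 19 mod 4=3
i=0  r:4+0=>4  c:2·3+0=>6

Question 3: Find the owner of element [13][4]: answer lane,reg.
r=13⇒gr=5,Rb=1  c=4⇒th=2,odd=0
L=5*4+2=22  i=1*2+0=2

22,2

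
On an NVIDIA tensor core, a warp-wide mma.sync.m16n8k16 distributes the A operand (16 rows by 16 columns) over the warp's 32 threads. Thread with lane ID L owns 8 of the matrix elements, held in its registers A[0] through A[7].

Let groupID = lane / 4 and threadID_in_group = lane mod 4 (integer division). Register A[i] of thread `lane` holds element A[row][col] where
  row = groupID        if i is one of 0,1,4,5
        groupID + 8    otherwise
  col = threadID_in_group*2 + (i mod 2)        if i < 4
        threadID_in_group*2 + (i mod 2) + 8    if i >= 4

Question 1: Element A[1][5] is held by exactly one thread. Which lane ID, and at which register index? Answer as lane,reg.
r: 1->gid=1,r8=0  c: 5->c8=0,tid=2,i&1=1
L=1*4+2=6  i=0*4+0*2+1=1

6,1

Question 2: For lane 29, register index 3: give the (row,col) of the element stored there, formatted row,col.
lane 29=>29/4=7, 29 mod 4=1
i=3  r:7+8=>15  c:2·1+1+0=>3

15,3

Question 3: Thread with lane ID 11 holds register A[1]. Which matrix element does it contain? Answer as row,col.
2,7

11: gid=2,tid=3
[1] (2+0,3*2+1+0) = (2,7)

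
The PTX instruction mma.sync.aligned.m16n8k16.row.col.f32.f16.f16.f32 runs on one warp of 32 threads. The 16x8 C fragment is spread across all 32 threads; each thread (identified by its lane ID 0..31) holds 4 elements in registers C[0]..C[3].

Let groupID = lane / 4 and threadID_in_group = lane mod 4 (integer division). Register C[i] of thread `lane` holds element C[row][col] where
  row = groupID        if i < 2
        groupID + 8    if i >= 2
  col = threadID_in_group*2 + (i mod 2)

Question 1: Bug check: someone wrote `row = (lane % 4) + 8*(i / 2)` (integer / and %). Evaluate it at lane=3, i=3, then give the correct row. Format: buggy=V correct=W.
`(lane % 4) + 8*(i / 2)`[3,3]=>11
lane 3: grp=0 (3/4), tig=3 (3%4)
i=3: r=0+8=8, c=3*2+1=7
row: 11 vs 8

buggy=11 correct=8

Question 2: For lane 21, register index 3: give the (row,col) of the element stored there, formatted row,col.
L=21->gid=21>>2=5, tid=21&3=1
[3]->row 5+8=13  col 1·2+1=3

13,3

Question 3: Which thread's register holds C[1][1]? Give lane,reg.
r=1⇒gr=1,Rb=0  c=1⇒th=0,odd=1
L=1*4+0=4  i=0*2+1=1

4,1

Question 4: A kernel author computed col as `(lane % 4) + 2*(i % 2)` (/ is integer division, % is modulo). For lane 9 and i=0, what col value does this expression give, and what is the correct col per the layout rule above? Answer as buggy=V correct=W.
`(lane % 4) + 2*(i % 2)`[9,0]->1
L=9->gid=9>>2=2, tid=9&3=1
[0]->row 2+0=2  col 1·2+0=2
col: 1 vs 2

buggy=1 correct=2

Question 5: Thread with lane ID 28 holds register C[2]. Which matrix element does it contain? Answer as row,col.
15,0

lane 28: g=7 (28/4), t=0 (28%4)
i=2: r=7+8=15, c=0*2+0=0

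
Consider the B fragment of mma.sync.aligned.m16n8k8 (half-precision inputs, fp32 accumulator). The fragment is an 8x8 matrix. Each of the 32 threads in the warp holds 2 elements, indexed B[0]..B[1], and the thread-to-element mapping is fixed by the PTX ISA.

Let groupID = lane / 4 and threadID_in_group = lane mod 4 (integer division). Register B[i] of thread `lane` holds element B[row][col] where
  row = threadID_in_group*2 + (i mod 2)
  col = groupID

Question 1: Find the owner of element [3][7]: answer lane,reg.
c:7=>grp=7  r:3=>tig=1,lo=1
L=7*4+1=29  i=1=1

29,1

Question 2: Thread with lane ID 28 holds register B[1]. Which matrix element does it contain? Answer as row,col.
1,7

L=28->gid=28>>2=7, tid=28&3=0
[1]->row 0·2+1=1  col gid=7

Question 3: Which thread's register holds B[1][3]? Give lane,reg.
12,1

c:3=>grp=3  r:1=>tig=0,lo=1
L=3*4+0=12  i=1=1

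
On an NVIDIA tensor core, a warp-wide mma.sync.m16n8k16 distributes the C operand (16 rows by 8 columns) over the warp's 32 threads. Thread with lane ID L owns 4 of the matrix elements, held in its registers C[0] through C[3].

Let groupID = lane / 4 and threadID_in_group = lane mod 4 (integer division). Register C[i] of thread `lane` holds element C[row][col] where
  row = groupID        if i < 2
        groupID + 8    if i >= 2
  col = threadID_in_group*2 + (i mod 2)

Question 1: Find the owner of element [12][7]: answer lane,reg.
r:12=>grp=4,rB=1  c:7=>tig=3,lo=1
L=4*4+3=19  i=1*2+1=3

19,3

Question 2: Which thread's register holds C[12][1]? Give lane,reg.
16,3

r=12⇒gr=4,Rb=1  c=1⇒th=0,odd=1
L=4*4+0=16  i=1*2+1=3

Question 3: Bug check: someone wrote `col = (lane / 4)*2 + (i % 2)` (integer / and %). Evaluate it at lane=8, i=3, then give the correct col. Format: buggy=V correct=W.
buggy=5 correct=1

`(lane / 4)*2 + (i % 2)`[8,3]⇒5
lane 8: gr=2 (8/4), th=0 (8%4)
i=3: r=2+8=10, c=0*2+1=1
col: 5 vs 1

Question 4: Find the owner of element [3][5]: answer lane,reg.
r: 3->gid=3,r8=0  c: 5->tid=2,i&1=1
L=3*4+2=14  i=0*2+1=1

14,1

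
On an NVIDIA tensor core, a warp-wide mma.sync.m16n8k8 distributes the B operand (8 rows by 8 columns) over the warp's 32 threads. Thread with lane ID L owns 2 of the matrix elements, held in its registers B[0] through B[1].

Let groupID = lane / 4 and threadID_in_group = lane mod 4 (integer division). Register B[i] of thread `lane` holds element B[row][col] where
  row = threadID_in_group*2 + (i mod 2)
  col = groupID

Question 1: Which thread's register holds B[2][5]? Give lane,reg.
21,0

c=5→G=5  r=2→T=1,p=0
L=5*4+1=21  i=0=0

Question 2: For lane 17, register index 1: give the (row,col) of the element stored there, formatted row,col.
3,4

lane 17: gid=4 (17/4), tid=1 (17%4)
i=1: r=1*2+1=3, c=gid=4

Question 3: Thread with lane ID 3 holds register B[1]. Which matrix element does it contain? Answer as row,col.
7,0

lane 3=>3/4=0, 3 mod 4=3
i=1  r:2·3+1=>7  c:0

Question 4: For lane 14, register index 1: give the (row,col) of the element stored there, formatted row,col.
L=14->gid=14>>2=3, tid=14&3=2
[1]->row 2·2+1=5  col gid=3

5,3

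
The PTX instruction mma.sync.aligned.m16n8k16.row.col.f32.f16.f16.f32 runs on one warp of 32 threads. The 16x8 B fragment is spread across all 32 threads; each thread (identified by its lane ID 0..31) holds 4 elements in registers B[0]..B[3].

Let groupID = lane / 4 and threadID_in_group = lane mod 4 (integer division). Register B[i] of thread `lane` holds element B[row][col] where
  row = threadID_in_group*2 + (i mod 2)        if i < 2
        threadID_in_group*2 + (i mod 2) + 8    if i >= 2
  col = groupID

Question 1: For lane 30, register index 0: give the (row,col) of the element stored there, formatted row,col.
4,7

lane 30->30/4=7, 30 mod 4=2
i=0  r:2·2+0+0->4  c:7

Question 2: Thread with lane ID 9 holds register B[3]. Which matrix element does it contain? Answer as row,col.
lane 9: grp=2 (9/4), tig=1 (9%4)
i=3: r=1*2+1+8=11, c=grp=2

11,2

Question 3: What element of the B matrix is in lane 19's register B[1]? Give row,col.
L=19->gid=19>>2=4, tid=19&3=3
[1]->row 3·2+1+0=7  col gid=4

7,4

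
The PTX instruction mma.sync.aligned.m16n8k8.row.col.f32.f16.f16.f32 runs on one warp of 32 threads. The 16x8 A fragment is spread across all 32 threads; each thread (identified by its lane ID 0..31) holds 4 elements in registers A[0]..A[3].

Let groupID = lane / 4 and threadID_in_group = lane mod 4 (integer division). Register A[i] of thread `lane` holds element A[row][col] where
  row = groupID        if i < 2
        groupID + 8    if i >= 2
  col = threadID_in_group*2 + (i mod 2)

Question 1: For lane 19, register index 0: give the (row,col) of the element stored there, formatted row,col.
4,6

lane 19: G=4 (19/4), T=3 (19%4)
i=0: r=4+0=4, c=3*2+0=6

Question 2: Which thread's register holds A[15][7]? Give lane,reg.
31,3

r=15⇒gr=7,Rb=1  c=7⇒th=3,odd=1
L=7*4+3=31  i=1*2+1=3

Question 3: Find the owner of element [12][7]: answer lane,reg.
19,3

r=12⇒gr=4,Rb=1  c=7⇒th=3,odd=1
L=4*4+3=19  i=1*2+1=3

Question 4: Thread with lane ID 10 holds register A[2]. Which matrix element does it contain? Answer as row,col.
lane 10→10/4=2, 10 mod 4=2
i=2  r:2+8→10  c:2·2+0→4

10,4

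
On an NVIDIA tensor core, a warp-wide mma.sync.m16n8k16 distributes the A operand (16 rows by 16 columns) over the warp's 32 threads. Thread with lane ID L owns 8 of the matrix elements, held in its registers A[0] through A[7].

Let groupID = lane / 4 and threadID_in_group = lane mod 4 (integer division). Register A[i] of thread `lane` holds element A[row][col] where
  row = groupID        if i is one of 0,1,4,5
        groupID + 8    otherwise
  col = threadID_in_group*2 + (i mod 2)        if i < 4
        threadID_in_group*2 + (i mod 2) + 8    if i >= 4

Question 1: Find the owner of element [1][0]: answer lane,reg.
4,0

r:1=>grp=1,rB=0  c:0=>cB=0,tig=0,lo=0
L=1*4+0=4  i=0*4+0*2+0=0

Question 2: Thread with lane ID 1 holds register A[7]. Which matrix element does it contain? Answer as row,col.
8,11

lane 1⇒1/4=0, 1 mod 4=1
i=7  r:0+8⇒8  c:2·1+1+8⇒11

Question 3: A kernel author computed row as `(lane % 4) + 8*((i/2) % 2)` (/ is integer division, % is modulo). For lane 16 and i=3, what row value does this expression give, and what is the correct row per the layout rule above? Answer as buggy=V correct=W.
`(lane % 4) + 8*((i/2) % 2)`[16,3]=>8
L=16=>grp=16>>2=4, tig=16&3=0
[3]=>row 4+8=12  col 0·2+1+0=1
row: 8 vs 12

buggy=8 correct=12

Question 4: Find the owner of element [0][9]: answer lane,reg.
r:0=>grp=0,rB=0  c:9=>cB=1,tig=0,lo=1
L=0*4+0=0  i=1*4+0*2+1=5

0,5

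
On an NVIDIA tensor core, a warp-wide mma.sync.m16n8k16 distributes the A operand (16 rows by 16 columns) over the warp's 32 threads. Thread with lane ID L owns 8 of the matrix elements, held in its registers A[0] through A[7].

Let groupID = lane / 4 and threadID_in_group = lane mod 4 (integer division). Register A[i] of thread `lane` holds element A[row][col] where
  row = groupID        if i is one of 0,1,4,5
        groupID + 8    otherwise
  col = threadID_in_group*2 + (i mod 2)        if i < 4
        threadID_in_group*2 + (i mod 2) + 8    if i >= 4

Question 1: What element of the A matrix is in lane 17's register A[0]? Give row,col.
lane 17=>17/4=4, 17 mod 4=1
i=0  r:4+0=>4  c:2·1+0+0=>2

4,2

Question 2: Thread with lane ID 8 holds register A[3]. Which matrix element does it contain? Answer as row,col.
10,1

L=8⇒gr=8>>2=2, th=8&3=0
[3]⇒row 2+8=10  col 0·2+1+0=1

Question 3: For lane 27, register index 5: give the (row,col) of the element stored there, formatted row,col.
6,15

27: G=6,T=3
[5] (6+0,3*2+1+8) = (6,15)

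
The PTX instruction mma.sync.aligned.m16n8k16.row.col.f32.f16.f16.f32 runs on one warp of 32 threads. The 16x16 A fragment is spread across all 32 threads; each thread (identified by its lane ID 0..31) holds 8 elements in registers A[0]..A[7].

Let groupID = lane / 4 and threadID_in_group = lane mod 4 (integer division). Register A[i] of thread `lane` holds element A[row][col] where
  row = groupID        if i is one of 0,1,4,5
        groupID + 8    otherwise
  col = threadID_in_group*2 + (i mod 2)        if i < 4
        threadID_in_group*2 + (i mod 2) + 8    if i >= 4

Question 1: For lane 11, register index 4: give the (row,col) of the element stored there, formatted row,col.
L=11=>grp=11>>2=2, tig=11&3=3
[4]=>row 2+0=2  col 3·2+0+8=14

2,14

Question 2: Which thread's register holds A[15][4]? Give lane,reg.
r=15→G=7,rhi=1  c=4→chi=0,T=2,p=0
L=7*4+2=30  i=0*4+1*2+0=2

30,2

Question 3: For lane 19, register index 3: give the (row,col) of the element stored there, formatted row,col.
lane 19->19/4=4, 19 mod 4=3
i=3  r:4+8->12  c:2·3+1+0->7

12,7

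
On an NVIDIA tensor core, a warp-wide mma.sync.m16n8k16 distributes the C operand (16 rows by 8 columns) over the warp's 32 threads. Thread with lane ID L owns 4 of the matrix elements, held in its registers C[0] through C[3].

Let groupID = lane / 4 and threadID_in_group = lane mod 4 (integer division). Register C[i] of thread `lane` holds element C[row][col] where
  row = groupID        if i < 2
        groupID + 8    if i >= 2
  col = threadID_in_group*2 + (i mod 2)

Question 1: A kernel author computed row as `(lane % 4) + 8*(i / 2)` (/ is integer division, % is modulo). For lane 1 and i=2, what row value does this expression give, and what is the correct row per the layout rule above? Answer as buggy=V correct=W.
`(lane % 4) + 8*(i / 2)`[1,2]→9
L=1→G=1>>2=0, T=1&3=1
[2]→row 0+8=8  col 1·2+0=2
row: 9 vs 8

buggy=9 correct=8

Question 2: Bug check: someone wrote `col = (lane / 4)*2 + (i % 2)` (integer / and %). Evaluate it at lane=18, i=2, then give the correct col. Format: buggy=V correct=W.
buggy=8 correct=4

`(lane / 4)*2 + (i % 2)`[18,2]=>8
L=18=>grp=18>>2=4, tig=18&3=2
[2]=>row 4+8=12  col 2·2+0=4
col: 8 vs 4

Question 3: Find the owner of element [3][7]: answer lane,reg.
r=3→G=3,rhi=0  c=7→T=3,p=1
L=3*4+3=15  i=0*2+1=1

15,1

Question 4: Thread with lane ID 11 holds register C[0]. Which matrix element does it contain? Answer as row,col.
lane 11=>11/4=2, 11 mod 4=3
i=0  r:2+0=>2  c:2·3+0=>6

2,6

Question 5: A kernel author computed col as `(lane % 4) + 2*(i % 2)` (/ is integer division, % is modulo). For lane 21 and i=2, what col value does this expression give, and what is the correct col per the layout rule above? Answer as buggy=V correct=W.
`(lane % 4) + 2*(i % 2)`[21,2]⇒1
L=21⇒gr=21>>2=5, th=21&3=1
[2]⇒row 5+8=13  col 1·2+0=2
col: 1 vs 2

buggy=1 correct=2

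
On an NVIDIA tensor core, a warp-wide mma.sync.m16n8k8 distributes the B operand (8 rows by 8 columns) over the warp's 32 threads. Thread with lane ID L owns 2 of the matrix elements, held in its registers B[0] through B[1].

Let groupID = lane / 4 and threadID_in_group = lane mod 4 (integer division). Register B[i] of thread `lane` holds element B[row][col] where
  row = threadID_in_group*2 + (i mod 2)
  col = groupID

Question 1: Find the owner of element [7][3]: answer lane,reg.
15,1

c:3=>grp=3  r:7=>tig=3,lo=1
L=3*4+3=15  i=1=1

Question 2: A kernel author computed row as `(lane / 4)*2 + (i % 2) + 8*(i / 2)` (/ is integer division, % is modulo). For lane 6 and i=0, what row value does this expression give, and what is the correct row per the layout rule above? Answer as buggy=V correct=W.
`(lane / 4)*2 + (i % 2) + 8*(i / 2)`[6,0]→2
L=6→G=6>>2=1, T=6&3=2
[0]→row 2·2+0=4  col G=1
row: 2 vs 4

buggy=2 correct=4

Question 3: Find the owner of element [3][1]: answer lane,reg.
c: 1->gid=1  r: 3->tid=1,i&1=1
L=1*4+1=5  i=1=1

5,1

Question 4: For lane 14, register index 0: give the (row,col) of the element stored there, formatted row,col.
L=14->g=14>>2=3, t=14&3=2
[0]->row 2·2+0=4  col g=3

4,3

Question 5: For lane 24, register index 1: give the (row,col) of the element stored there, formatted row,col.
lane 24: g=6 (24/4), t=0 (24%4)
i=1: r=0*2+1=1, c=g=6

1,6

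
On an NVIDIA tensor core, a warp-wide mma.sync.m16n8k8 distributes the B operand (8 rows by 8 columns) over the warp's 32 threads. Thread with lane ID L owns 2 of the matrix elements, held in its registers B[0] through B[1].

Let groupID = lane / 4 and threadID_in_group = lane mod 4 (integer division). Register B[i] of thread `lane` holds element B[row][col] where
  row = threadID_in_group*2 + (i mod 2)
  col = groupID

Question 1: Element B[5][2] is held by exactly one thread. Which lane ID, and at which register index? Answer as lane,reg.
10,1

c:2=>grp=2  r:5=>tig=2,lo=1
L=2*4+2=10  i=1=1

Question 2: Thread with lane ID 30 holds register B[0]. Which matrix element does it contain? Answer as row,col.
4,7

30: G=7,T=2
[0] (2*2+0,7) = (4,7)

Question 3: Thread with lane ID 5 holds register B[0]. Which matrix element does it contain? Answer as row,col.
2,1

lane 5: G=1 (5/4), T=1 (5%4)
i=0: r=1*2+0=2, c=G=1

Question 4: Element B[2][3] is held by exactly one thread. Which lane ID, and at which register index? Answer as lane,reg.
13,0

c: 3->gid=3  r: 2->tid=1,i&1=0
L=3*4+1=13  i=0=0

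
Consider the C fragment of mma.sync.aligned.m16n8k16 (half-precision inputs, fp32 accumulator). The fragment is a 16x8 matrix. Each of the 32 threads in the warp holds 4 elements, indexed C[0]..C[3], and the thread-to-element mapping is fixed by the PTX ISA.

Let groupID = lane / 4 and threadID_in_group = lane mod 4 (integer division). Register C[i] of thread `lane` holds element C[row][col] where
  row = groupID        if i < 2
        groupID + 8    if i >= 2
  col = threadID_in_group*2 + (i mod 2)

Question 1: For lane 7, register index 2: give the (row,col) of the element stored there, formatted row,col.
L=7=>grp=7>>2=1, tig=7&3=3
[2]=>row 1+8=9  col 3·2+0=6

9,6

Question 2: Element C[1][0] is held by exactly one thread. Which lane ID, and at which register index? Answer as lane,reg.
4,0

r=1⇒gr=1,Rb=0  c=0⇒th=0,odd=0
L=1*4+0=4  i=0*2+0=0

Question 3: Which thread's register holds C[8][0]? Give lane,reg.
r=8→G=0,rhi=1  c=0→T=0,p=0
L=0*4+0=0  i=1*2+0=2

0,2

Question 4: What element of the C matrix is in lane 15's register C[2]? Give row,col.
11,6

L=15=>grp=15>>2=3, tig=15&3=3
[2]=>row 3+8=11  col 3·2+0=6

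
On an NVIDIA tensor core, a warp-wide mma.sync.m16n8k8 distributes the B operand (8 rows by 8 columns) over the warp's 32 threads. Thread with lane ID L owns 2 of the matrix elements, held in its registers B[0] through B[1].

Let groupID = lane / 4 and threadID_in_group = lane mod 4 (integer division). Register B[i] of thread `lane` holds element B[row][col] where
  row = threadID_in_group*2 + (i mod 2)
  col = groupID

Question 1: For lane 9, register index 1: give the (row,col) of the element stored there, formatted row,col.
3,2

lane 9->9/4=2, 9 mod 4=1
i=1  r:2·1+1->3  c:2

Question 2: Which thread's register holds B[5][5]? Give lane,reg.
c=5→G=5  r=5→T=2,p=1
L=5*4+2=22  i=1=1

22,1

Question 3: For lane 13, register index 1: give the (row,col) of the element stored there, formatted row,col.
3,3

lane 13=>13/4=3, 13 mod 4=1
i=1  r:2·1+1=>3  c:3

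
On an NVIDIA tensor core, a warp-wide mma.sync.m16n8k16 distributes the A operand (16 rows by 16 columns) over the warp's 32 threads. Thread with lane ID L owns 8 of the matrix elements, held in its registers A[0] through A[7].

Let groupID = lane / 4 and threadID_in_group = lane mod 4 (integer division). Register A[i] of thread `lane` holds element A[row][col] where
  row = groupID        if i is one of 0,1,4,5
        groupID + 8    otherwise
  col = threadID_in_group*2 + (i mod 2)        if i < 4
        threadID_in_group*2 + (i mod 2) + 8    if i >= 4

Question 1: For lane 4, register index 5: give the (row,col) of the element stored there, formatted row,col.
L=4→G=4>>2=1, T=4&3=0
[5]→row 1+0=1  col 0·2+1+8=9

1,9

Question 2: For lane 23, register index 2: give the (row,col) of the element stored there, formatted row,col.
13,6

lane 23: gr=5 (23/4), th=3 (23%4)
i=2: r=5+8=13, c=3*2+0+0=6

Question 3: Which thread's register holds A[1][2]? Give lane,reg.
5,0

r=1⇒gr=1,Rb=0  c=2⇒Cb=0,th=1,odd=0
L=1*4+1=5  i=0*4+0*2+0=0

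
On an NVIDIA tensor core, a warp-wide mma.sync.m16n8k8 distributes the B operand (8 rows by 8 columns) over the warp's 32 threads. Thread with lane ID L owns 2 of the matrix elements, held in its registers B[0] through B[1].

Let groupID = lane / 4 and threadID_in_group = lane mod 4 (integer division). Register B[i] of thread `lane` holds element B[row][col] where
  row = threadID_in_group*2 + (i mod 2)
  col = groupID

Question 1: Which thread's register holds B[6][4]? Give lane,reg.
c=4->g=4  r=6->t=3,b0=0
L=4*4+3=19  i=0=0

19,0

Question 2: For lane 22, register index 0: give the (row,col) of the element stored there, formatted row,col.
lane 22→22/4=5, 22 mod 4=2
i=0  r:2·2+0→4  c:5

4,5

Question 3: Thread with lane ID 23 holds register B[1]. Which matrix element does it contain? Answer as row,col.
lane 23: gr=5 (23/4), th=3 (23%4)
i=1: r=3*2+1=7, c=gr=5

7,5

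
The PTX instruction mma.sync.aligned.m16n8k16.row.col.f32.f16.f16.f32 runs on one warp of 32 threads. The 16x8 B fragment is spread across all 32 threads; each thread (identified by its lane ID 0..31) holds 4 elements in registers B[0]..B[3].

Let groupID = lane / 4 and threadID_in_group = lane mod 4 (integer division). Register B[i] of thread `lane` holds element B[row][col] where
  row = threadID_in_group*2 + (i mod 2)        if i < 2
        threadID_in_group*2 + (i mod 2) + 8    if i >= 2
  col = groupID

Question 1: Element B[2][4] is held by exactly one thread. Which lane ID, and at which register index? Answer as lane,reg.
17,0

c=4->g=4  r=2->rb=0,t=1,b0=0
L=4*4+1=17  i=0*2+0=0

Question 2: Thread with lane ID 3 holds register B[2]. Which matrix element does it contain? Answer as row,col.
14,0

lane 3: G=0 (3/4), T=3 (3%4)
i=2: r=3*2+0+8=14, c=G=0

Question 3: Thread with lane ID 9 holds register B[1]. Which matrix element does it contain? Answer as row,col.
3,2

lane 9: gr=2 (9/4), th=1 (9%4)
i=1: r=1*2+1+0=3, c=gr=2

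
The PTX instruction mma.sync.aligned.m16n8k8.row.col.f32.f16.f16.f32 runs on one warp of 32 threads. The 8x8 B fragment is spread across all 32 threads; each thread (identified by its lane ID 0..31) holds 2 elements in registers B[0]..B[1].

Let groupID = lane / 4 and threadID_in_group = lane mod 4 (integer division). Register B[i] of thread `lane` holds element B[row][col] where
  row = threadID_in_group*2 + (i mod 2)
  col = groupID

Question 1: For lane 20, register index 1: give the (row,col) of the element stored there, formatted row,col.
L=20→G=20>>2=5, T=20&3=0
[1]→row 0·2+1=1  col G=5

1,5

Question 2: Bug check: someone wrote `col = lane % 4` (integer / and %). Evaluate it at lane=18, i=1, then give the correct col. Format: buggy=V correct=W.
`lane % 4`[18,1]=>2
18: grp=4,tig=2
[1] (2*2+1,4) = (5,4)
col: 2 vs 4

buggy=2 correct=4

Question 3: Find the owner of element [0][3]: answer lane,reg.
c=3→G=3  r=0→T=0,p=0
L=3*4+0=12  i=0=0

12,0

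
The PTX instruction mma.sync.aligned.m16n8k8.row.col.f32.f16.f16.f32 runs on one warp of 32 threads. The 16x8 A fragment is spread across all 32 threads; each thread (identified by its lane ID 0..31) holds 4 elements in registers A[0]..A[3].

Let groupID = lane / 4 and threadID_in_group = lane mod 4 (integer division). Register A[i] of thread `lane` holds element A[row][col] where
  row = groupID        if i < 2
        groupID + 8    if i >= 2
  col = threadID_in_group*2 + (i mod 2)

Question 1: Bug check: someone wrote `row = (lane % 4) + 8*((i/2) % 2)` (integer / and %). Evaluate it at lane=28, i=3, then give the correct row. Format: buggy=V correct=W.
buggy=8 correct=15

`(lane % 4) + 8*((i/2) % 2)`[28,3]⇒8
lane 28: gr=7 (28/4), th=0 (28%4)
i=3: r=7+8=15, c=0*2+1=1
row: 8 vs 15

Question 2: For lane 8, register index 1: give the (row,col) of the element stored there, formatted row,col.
L=8=>grp=8>>2=2, tig=8&3=0
[1]=>row 2+0=2  col 0·2+1=1

2,1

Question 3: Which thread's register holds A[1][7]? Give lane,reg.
r: 1->gid=1,r8=0  c: 7->tid=3,i&1=1
L=1*4+3=7  i=0*2+1=1

7,1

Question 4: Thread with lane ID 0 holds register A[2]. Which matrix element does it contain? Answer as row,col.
8,0

lane 0->0/4=0, 0 mod 4=0
i=2  r:0+8->8  c:2·0+0->0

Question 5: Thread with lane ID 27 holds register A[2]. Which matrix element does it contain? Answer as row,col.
14,6

lane 27: gr=6 (27/4), th=3 (27%4)
i=2: r=6+8=14, c=3*2+0=6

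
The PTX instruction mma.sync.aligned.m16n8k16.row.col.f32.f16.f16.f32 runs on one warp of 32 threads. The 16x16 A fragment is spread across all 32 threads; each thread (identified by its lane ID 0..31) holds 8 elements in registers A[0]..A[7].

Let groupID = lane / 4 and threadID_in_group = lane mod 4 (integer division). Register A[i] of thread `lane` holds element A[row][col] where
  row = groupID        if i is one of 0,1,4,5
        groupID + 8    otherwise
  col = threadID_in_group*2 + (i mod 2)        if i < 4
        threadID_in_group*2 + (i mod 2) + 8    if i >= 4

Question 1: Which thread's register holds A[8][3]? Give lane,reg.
r=8->g=0,rb=1  c=3->cb=0,t=1,b0=1
L=0*4+1=1  i=0*4+1*2+1=3

1,3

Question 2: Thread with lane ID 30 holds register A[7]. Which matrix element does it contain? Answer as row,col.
15,13

lane 30: grp=7 (30/4), tig=2 (30%4)
i=7: r=7+8=15, c=2*2+1+8=13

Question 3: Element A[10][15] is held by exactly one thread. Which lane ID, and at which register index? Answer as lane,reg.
11,7

r: 10->gid=2,r8=1  c: 15->c8=1,tid=3,i&1=1
L=2*4+3=11  i=1*4+1*2+1=7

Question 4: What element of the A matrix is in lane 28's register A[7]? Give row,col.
15,9

lane 28->28/4=7, 28 mod 4=0
i=7  r:7+8->15  c:2·0+1+8->9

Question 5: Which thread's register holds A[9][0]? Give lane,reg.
4,2

r=9→G=1,rhi=1  c=0→chi=0,T=0,p=0
L=1*4+0=4  i=0*4+1*2+0=2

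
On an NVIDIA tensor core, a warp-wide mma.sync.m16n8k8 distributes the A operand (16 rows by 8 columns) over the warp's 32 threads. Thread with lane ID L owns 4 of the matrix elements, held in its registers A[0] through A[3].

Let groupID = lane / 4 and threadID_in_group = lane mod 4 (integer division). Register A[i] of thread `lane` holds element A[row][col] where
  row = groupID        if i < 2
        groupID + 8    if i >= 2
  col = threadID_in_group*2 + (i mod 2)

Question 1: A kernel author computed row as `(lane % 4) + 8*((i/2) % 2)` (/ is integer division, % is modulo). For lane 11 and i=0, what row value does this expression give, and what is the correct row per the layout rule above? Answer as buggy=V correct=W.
buggy=3 correct=2

`(lane % 4) + 8*((i/2) % 2)`[11,0]->3
lane 11: gid=2 (11/4), tid=3 (11%4)
i=0: r=2+0=2, c=3*2+0=6
row: 3 vs 2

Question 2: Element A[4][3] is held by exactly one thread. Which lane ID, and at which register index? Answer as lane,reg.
r:4=>grp=4,rB=0  c:3=>tig=1,lo=1
L=4*4+1=17  i=0*2+1=1

17,1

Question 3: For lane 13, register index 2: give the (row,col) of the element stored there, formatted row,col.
11,2

13: G=3,T=1
[2] (3+8,1*2+0) = (11,2)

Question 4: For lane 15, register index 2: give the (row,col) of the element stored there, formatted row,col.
11,6

15: grp=3,tig=3
[2] (3+8,3*2+0) = (11,6)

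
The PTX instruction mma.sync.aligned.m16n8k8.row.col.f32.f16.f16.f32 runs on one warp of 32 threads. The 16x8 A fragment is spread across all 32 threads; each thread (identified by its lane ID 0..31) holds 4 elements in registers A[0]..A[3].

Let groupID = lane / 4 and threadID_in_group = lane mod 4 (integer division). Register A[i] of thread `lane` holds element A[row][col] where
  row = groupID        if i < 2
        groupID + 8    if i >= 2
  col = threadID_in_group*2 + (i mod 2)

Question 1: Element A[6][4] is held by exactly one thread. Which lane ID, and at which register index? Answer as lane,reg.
r:6=>grp=6,rB=0  c:4=>tig=2,lo=0
L=6*4+2=26  i=0*2+0=0

26,0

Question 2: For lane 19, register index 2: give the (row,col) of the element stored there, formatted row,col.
12,6

19: grp=4,tig=3
[2] (4+8,3*2+0) = (12,6)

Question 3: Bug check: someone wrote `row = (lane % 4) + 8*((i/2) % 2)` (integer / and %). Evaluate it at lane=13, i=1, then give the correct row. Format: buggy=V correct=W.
`(lane % 4) + 8*((i/2) % 2)`[13,1]->1
13: gid=3,tid=1
[1] (3+0,1*2+1) = (3,3)
row: 1 vs 3

buggy=1 correct=3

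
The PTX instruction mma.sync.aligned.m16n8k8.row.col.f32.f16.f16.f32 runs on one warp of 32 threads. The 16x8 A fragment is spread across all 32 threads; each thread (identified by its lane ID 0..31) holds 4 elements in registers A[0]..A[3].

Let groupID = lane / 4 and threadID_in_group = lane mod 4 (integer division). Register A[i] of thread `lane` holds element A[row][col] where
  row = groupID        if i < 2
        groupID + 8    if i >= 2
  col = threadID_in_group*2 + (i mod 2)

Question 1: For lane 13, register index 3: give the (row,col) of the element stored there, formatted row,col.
13: grp=3,tig=1
[3] (3+8,1*2+1) = (11,3)

11,3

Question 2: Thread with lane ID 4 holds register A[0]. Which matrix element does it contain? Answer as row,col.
lane 4→4/4=1, 4 mod 4=0
i=0  r:1+0→1  c:2·0+0→0

1,0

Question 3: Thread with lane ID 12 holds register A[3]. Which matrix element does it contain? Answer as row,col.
lane 12->12/4=3, 12 mod 4=0
i=3  r:3+8->11  c:2·0+1->1

11,1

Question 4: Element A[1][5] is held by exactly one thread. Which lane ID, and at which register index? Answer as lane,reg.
6,1

r=1⇒gr=1,Rb=0  c=5⇒th=2,odd=1
L=1*4+2=6  i=0*2+1=1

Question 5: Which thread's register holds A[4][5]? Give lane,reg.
r:4=>grp=4,rB=0  c:5=>tig=2,lo=1
L=4*4+2=18  i=0*2+1=1

18,1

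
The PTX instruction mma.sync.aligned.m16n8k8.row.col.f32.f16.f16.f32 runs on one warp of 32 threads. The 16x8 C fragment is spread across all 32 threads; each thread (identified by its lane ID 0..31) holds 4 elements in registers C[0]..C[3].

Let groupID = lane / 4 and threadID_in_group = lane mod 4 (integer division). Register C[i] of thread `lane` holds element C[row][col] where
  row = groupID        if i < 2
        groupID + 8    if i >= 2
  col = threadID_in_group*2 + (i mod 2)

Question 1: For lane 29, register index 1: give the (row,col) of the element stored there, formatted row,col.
L=29=>grp=29>>2=7, tig=29&3=1
[1]=>row 7+0=7  col 1·2+1=3

7,3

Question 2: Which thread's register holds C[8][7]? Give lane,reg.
r:8=>grp=0,rB=1  c:7=>tig=3,lo=1
L=0*4+3=3  i=1*2+1=3

3,3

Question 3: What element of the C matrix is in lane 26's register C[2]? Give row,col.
14,4

lane 26: G=6 (26/4), T=2 (26%4)
i=2: r=6+8=14, c=2*2+0=4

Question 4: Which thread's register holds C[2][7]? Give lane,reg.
11,1

r=2->g=2,rb=0  c=7->t=3,b0=1
L=2*4+3=11  i=0*2+1=1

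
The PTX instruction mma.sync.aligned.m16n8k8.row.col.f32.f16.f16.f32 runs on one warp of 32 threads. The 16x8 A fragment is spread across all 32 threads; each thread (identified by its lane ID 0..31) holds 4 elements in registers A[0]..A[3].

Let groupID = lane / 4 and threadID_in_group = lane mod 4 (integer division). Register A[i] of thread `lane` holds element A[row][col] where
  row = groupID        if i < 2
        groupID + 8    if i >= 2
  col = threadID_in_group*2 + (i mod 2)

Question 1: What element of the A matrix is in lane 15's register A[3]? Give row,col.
11,7

15: G=3,T=3
[3] (3+8,3*2+1) = (11,7)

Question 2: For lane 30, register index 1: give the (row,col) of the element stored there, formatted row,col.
L=30->g=30>>2=7, t=30&3=2
[1]->row 7+0=7  col 2·2+1=5

7,5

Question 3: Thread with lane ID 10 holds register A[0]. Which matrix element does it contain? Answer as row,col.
2,4

lane 10: G=2 (10/4), T=2 (10%4)
i=0: r=2+0=2, c=2*2+0=4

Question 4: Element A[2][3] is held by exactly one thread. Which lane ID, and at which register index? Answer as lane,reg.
9,1

r: 2->gid=2,r8=0  c: 3->tid=1,i&1=1
L=2*4+1=9  i=0*2+1=1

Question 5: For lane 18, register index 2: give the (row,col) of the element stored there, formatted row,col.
18: grp=4,tig=2
[2] (4+8,2*2+0) = (12,4)

12,4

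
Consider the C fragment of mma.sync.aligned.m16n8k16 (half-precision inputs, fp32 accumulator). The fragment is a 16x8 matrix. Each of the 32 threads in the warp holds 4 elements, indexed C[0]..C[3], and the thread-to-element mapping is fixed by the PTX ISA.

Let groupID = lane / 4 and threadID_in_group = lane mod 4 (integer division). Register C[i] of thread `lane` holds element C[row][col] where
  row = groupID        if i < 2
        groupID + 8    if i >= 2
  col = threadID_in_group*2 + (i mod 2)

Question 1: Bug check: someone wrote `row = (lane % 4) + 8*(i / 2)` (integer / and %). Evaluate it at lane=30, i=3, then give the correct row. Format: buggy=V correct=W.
`(lane % 4) + 8*(i / 2)`[30,3]=>10
30: grp=7,tig=2
[3] (7+8,2*2+1) = (15,5)
row: 10 vs 15

buggy=10 correct=15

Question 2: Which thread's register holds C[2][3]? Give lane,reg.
r=2⇒gr=2,Rb=0  c=3⇒th=1,odd=1
L=2*4+1=9  i=0*2+1=1

9,1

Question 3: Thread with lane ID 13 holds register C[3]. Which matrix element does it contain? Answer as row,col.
11,3

lane 13⇒13/4=3, 13 mod 4=1
i=3  r:3+8⇒11  c:2·1+1⇒3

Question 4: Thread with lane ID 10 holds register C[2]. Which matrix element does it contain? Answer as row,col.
10,4

10: g=2,t=2
[2] (2+8,2*2+0) = (10,4)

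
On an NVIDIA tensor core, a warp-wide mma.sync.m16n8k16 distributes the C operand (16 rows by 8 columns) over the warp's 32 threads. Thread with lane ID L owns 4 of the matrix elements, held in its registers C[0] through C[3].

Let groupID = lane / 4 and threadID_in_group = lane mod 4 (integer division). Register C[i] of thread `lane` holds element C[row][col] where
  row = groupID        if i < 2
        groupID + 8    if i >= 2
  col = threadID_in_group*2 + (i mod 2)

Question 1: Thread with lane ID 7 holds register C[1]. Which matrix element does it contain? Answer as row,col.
1,7

7: gr=1,th=3
[1] (1+0,3*2+1) = (1,7)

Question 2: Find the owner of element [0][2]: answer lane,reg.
r:0=>grp=0,rB=0  c:2=>tig=1,lo=0
L=0*4+1=1  i=0*2+0=0

1,0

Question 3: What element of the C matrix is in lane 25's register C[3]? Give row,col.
lane 25: g=6 (25/4), t=1 (25%4)
i=3: r=6+8=14, c=1*2+1=3

14,3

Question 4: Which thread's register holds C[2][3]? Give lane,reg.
r:2=>grp=2,rB=0  c:3=>tig=1,lo=1
L=2*4+1=9  i=0*2+1=1

9,1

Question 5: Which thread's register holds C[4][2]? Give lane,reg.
17,0

r=4→G=4,rhi=0  c=2→T=1,p=0
L=4*4+1=17  i=0*2+0=0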